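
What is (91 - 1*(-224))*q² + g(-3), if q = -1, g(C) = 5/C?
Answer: 940/3 ≈ 313.33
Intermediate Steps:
(91 - 1*(-224))*q² + g(-3) = (91 - 1*(-224))*(-1)² + 5/(-3) = (91 + 224)*1 + 5*(-⅓) = 315*1 - 5/3 = 315 - 5/3 = 940/3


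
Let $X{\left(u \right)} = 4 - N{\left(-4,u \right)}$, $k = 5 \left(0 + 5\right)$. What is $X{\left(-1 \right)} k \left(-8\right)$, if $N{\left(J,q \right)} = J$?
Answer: $-1600$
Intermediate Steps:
$k = 25$ ($k = 5 \cdot 5 = 25$)
$X{\left(u \right)} = 8$ ($X{\left(u \right)} = 4 - -4 = 4 + 4 = 8$)
$X{\left(-1 \right)} k \left(-8\right) = 8 \cdot 25 \left(-8\right) = 200 \left(-8\right) = -1600$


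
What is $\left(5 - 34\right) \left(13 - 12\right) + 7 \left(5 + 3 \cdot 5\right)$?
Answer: $111$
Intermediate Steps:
$\left(5 - 34\right) \left(13 - 12\right) + 7 \left(5 + 3 \cdot 5\right) = - 29 \left(13 - 12\right) + 7 \left(5 + 15\right) = \left(-29\right) 1 + 7 \cdot 20 = -29 + 140 = 111$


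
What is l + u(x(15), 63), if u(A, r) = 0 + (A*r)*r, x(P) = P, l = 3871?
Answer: 63406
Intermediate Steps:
u(A, r) = A*r**2 (u(A, r) = 0 + A*r**2 = A*r**2)
l + u(x(15), 63) = 3871 + 15*63**2 = 3871 + 15*3969 = 3871 + 59535 = 63406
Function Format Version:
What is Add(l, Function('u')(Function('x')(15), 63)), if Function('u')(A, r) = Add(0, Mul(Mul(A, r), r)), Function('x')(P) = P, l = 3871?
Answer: 63406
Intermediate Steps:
Function('u')(A, r) = Mul(A, Pow(r, 2)) (Function('u')(A, r) = Add(0, Mul(A, Pow(r, 2))) = Mul(A, Pow(r, 2)))
Add(l, Function('u')(Function('x')(15), 63)) = Add(3871, Mul(15, Pow(63, 2))) = Add(3871, Mul(15, 3969)) = Add(3871, 59535) = 63406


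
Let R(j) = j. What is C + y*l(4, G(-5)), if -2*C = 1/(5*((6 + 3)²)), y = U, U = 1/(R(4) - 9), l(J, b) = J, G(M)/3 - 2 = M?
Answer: -649/810 ≈ -0.80123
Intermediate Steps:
G(M) = 6 + 3*M
U = -⅕ (U = 1/(4 - 9) = 1/(-5) = -⅕ ≈ -0.20000)
y = -⅕ ≈ -0.20000
C = -1/810 (C = -1/(2*5*((6 + 3)²)) = -1/(10*(9²)) = -1/(10*81) = -½*1/405 = -1/810 ≈ -0.0012346)
C + y*l(4, G(-5)) = -1/810 - ⅕*4 = -1/810 - ⅘ = -649/810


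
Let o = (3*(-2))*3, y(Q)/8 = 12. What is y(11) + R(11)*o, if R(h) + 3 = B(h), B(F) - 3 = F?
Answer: -102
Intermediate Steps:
B(F) = 3 + F
R(h) = h (R(h) = -3 + (3 + h) = h)
y(Q) = 96 (y(Q) = 8*12 = 96)
o = -18 (o = -6*3 = -18)
y(11) + R(11)*o = 96 + 11*(-18) = 96 - 198 = -102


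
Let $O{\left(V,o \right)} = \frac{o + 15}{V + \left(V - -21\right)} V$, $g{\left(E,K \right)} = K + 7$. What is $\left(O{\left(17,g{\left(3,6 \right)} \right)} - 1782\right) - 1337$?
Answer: $- \frac{171069}{55} \approx -3110.3$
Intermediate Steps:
$g{\left(E,K \right)} = 7 + K$
$O{\left(V,o \right)} = \frac{V \left(15 + o\right)}{21 + 2 V}$ ($O{\left(V,o \right)} = \frac{15 + o}{V + \left(V + 21\right)} V = \frac{15 + o}{V + \left(21 + V\right)} V = \frac{15 + o}{21 + 2 V} V = \frac{V \left(15 + o\right)}{21 + 2 V}$)
$\left(O{\left(17,g{\left(3,6 \right)} \right)} - 1782\right) - 1337 = \left(\frac{17 \left(15 + \left(7 + 6\right)\right)}{21 + 2 \cdot 17} - 1782\right) - 1337 = \left(\frac{17 \left(15 + 13\right)}{21 + 34} - 1782\right) - 1337 = \left(17 \cdot \frac{1}{55} \cdot 28 - 1782\right) - 1337 = \left(\frac{476}{55} - 1782\right) - 1337 = - \frac{97534}{55} - 1337 = - \frac{171069}{55}$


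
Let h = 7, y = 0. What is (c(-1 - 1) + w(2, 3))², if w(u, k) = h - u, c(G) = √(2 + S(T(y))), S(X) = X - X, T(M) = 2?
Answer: (5 + √2)² ≈ 41.142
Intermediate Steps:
S(X) = 0
c(G) = √2 (c(G) = √(2 + 0) = √2)
w(u, k) = 7 - u
(c(-1 - 1) + w(2, 3))² = (√2 + (7 - 1*2))² = (√2 + (7 - 2))² = (√2 + 5)² = (5 + √2)²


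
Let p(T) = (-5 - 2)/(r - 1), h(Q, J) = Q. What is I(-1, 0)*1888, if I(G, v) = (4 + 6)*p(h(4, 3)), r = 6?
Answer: -26432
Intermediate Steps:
p(T) = -7/5 (p(T) = (-5 - 2)/(6 - 1) = -7/5)
I(G, v) = -14 (I(G, v) = (4 + 6)*(-7/5) = 10*(-7/5) = -14)
I(-1, 0)*1888 = -14*1888 = -26432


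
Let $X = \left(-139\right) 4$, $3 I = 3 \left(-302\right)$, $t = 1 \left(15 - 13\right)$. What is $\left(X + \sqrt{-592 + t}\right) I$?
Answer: $167912 - 302 i \sqrt{590} \approx 1.6791 \cdot 10^{5} - 7335.6 i$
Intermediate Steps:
$t = 2$ ($t = 1 \cdot 2 = 2$)
$I = -302$ ($I = \frac{3 \left(-302\right)}{3} = \frac{1}{3} \left(-906\right) = -302$)
$X = -556$
$\left(X + \sqrt{-592 + t}\right) I = \left(-556 + \sqrt{-592 + 2}\right) \left(-302\right) = \left(-556 + \sqrt{-590}\right) \left(-302\right) = \left(-556 + i \sqrt{590}\right) \left(-302\right) = 167912 - 302 i \sqrt{590}$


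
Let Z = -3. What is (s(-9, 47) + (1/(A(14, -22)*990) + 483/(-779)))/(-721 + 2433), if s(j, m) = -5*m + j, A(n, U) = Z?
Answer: -565961009/3960934560 ≈ -0.14289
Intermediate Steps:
A(n, U) = -3
s(j, m) = j - 5*m
(s(-9, 47) + (1/(A(14, -22)*990) + 483/(-779)))/(-721 + 2433) = ((-9 - 5*47) + (1/(-3*990) + 483/(-779)))/(-721 + 2433) = ((-9 - 235) + (-1/3*1/990 + 483*(-1/779)))/1712 = (-244 + (-1/2970 - 483/779))*(1/1712) = (-244 - 1435289/2313630)*(1/1712) = -565961009/2313630*1/1712 = -565961009/3960934560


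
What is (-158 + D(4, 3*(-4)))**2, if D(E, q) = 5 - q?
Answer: 19881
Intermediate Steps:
(-158 + D(4, 3*(-4)))**2 = (-158 + (5 - 3*(-4)))**2 = (-158 + (5 - 1*(-12)))**2 = (-158 + (5 + 12))**2 = (-158 + 17)**2 = (-141)**2 = 19881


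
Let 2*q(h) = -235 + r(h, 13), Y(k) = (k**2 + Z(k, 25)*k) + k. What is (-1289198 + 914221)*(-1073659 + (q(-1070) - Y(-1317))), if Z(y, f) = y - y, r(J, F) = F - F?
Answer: 2105082255369/2 ≈ 1.0525e+12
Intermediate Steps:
r(J, F) = 0
Z(y, f) = 0
Y(k) = k + k**2 (Y(k) = (k**2 + 0*k) + k = (k**2 + 0) + k = k**2 + k = k + k**2)
q(h) = -235/2 (q(h) = (-235 + 0)/2 = (1/2)*(-235) = -235/2)
(-1289198 + 914221)*(-1073659 + (q(-1070) - Y(-1317))) = (-1289198 + 914221)*(-1073659 + (-235/2 - (-1317)*(1 - 1317))) = -374977*(-1073659 + (-235/2 - (-1317)*(-1316))) = -374977*(-1073659 + (-235/2 - 1*1733172)) = -374977*(-1073659 + (-235/2 - 1733172)) = -374977*(-1073659 - 3466579/2) = -374977*(-5613897/2) = 2105082255369/2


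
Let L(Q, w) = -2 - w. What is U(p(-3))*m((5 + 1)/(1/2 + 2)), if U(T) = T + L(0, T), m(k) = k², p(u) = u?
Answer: -288/25 ≈ -11.520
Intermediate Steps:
U(T) = -2 (U(T) = T + (-2 - T) = -2)
U(p(-3))*m((5 + 1)/(1/2 + 2)) = -2*(5 + 1)²/(1/2 + 2)² = -2*36/(1*(½) + 2)² = -2*36/(½ + 2)² = -2*(6/(5/2))² = -2*(6*(⅖))² = -2*(12/5)² = -2*144/25 = -288/25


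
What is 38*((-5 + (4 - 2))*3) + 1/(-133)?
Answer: -45487/133 ≈ -342.01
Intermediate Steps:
38*((-5 + (4 - 2))*3) + 1/(-133) = 38*((-5 + 2)*3) - 1/133 = 38*(-3*3) - 1/133 = 38*(-9) - 1/133 = -342 - 1/133 = -45487/133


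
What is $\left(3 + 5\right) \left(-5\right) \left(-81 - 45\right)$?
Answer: $5040$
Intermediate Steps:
$\left(3 + 5\right) \left(-5\right) \left(-81 - 45\right) = 8 \left(-5\right) \left(-126\right) = \left(-40\right) \left(-126\right) = 5040$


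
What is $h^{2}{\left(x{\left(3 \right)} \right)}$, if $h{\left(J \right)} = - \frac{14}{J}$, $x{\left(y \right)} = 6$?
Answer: $\frac{49}{9} \approx 5.4444$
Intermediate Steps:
$h^{2}{\left(x{\left(3 \right)} \right)} = \left(- \frac{14}{6}\right)^{2} = \left(\left(-14\right) \frac{1}{6}\right)^{2} = \left(- \frac{7}{3}\right)^{2} = \frac{49}{9}$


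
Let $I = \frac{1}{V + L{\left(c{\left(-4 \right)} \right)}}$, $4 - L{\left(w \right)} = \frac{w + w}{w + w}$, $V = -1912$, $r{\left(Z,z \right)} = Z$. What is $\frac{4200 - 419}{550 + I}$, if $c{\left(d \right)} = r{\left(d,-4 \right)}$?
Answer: $\frac{7217929}{1049949} \approx 6.8745$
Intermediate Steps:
$c{\left(d \right)} = d$
$L{\left(w \right)} = 3$ ($L{\left(w \right)} = 4 - \frac{w + w}{w + w} = 4 - \frac{2 w}{2 w} = 4 - 2 w \frac{1}{2 w} = 4 - 1 = 3$)
$I = - \frac{1}{1909}$ ($I = \frac{1}{-1912 + 3} = \frac{1}{-1909} = - \frac{1}{1909} \approx -0.00052383$)
$\frac{4200 - 419}{550 + I} = \frac{4200 - 419}{550 - \frac{1}{1909}} = \frac{3781}{\frac{1049949}{1909}} = 3781 \cdot \frac{1909}{1049949} = \frac{7217929}{1049949}$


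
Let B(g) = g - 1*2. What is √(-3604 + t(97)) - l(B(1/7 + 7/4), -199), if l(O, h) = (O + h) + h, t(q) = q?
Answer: 11147/28 + I*√3507 ≈ 398.11 + 59.22*I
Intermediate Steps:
B(g) = -2 + g (B(g) = g - 2 = -2 + g)
l(O, h) = O + 2*h
√(-3604 + t(97)) - l(B(1/7 + 7/4), -199) = √(-3604 + 97) - ((-2 + (1/7 + 7/4)) + 2*(-199)) = √(-3507) - ((-2 + (1*(⅐) + 7*(¼))) - 398) = I*√3507 - ((-2 + (⅐ + 7/4)) - 398) = I*√3507 - ((-2 + 53/28) - 398) = I*√3507 - (-3/28 - 398) = I*√3507 - 1*(-11147/28) = I*√3507 + 11147/28 = 11147/28 + I*√3507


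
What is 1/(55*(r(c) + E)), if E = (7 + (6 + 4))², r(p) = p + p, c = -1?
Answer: 1/15785 ≈ 6.3351e-5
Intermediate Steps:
r(p) = 2*p
E = 289 (E = (7 + 10)² = 17² = 289)
1/(55*(r(c) + E)) = 1/(55*(2*(-1) + 289)) = 1/(55*(-2 + 289)) = 1/(55*287) = 1/15785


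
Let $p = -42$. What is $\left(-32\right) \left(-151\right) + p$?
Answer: $4790$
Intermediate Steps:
$\left(-32\right) \left(-151\right) + p = \left(-32\right) \left(-151\right) - 42 = 4832 - 42 = 4790$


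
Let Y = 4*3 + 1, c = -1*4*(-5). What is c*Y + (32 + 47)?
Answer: 339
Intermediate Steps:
c = 20 (c = -4*(-5) = 20)
Y = 13 (Y = 12 + 1 = 13)
c*Y + (32 + 47) = 20*13 + (32 + 47) = 260 + 79 = 339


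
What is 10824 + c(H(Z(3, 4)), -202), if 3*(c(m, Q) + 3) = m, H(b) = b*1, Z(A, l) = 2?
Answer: 32465/3 ≈ 10822.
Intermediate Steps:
H(b) = b
c(m, Q) = -3 + m/3
10824 + c(H(Z(3, 4)), -202) = 10824 + (-3 + (⅓)*2) = 10824 + (-3 + ⅔) = 10824 - 7/3 = 32465/3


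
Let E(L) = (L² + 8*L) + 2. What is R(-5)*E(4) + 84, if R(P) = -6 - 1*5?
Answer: -466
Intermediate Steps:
R(P) = -11 (R(P) = -6 - 5 = -11)
E(L) = 2 + L² + 8*L
R(-5)*E(4) + 84 = -11*(2 + 4² + 8*4) + 84 = -11*(2 + 16 + 32) + 84 = -11*50 + 84 = -550 + 84 = -466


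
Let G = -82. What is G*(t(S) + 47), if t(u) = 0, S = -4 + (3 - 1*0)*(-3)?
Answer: -3854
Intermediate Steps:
S = -13 (S = -4 + (3 + 0)*(-3) = -4 + 3*(-3) = -4 - 9 = -13)
G*(t(S) + 47) = -82*(0 + 47) = -82*47 = -3854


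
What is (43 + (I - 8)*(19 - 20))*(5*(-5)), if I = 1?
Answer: -1250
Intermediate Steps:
(43 + (I - 8)*(19 - 20))*(5*(-5)) = (43 + (1 - 8)*(19 - 20))*(5*(-5)) = (43 - 7*(-1))*(-25) = (43 + 7)*(-25) = 50*(-25) = -1250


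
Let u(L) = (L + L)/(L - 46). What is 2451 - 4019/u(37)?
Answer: 217545/74 ≈ 2939.8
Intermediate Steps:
u(L) = 2*L/(-46 + L) (u(L) = (2*L)/(-46 + L) = 2*L/(-46 + L))
2451 - 4019/u(37) = 2451 - 4019/(2*37/(-46 + 37)) = 2451 - 4019/(2*37/(-9)) = 2451 - 4019/(2*37*(-⅑)) = 2451 - 4019/(-74/9) = 2451 - 4019*(-9)/74 = 2451 - 1*(-36171/74) = 2451 + 36171/74 = 217545/74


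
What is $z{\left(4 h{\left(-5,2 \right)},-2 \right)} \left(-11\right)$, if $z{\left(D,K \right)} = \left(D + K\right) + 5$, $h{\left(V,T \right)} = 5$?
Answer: $-253$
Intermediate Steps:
$z{\left(D,K \right)} = 5 + D + K$
$z{\left(4 h{\left(-5,2 \right)},-2 \right)} \left(-11\right) = \left(5 + 4 \cdot 5 - 2\right) \left(-11\right) = \left(5 + 20 - 2\right) \left(-11\right) = 23 \left(-11\right) = -253$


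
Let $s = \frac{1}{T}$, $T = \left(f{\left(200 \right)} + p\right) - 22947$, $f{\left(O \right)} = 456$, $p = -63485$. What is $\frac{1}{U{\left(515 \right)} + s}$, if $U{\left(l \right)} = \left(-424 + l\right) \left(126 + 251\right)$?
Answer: $\frac{85976}{2949578631} \approx 2.9149 \cdot 10^{-5}$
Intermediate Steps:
$T = -85976$ ($T = \left(456 - 63485\right) - 22947 = -63029 - 22947 = -85976$)
$U{\left(l \right)} = -159848 + 377 l$ ($U{\left(l \right)} = \left(-424 + l\right) 377 = -159848 + 377 l$)
$s = - \frac{1}{85976}$ ($s = \frac{1}{-85976} = - \frac{1}{85976} \approx -1.1631 \cdot 10^{-5}$)
$\frac{1}{U{\left(515 \right)} + s} = \frac{1}{\left(-159848 + 377 \cdot 515\right) - \frac{1}{85976}} = \frac{1}{\left(-159848 + 194155\right) - \frac{1}{85976}} = \frac{1}{34307 - \frac{1}{85976}} = \frac{1}{\frac{2949578631}{85976}} = \frac{85976}{2949578631}$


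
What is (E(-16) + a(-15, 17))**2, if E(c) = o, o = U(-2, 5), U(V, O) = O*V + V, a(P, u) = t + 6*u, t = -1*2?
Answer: 7744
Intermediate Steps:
t = -2
a(P, u) = -2 + 6*u
U(V, O) = V + O*V
o = -12 (o = -2*(1 + 5) = -2*6 = -12)
E(c) = -12
(E(-16) + a(-15, 17))**2 = (-12 + (-2 + 6*17))**2 = (-12 + (-2 + 102))**2 = (-12 + 100)**2 = 88**2 = 7744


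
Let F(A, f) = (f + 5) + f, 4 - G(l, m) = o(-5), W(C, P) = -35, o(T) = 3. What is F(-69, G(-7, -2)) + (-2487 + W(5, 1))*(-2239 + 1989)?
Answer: 630507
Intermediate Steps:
G(l, m) = 1 (G(l, m) = 4 - 1*3 = 4 - 3 = 1)
F(A, f) = 5 + 2*f (F(A, f) = (5 + f) + f = 5 + 2*f)
F(-69, G(-7, -2)) + (-2487 + W(5, 1))*(-2239 + 1989) = (5 + 2*1) + (-2487 - 35)*(-2239 + 1989) = (5 + 2) - 2522*(-250) = 7 + 630500 = 630507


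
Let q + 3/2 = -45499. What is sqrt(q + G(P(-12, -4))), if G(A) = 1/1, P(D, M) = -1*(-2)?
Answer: 3*I*sqrt(20222)/2 ≈ 213.31*I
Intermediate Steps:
q = -91001/2 (q = -3/2 - 45499 = -91001/2 ≈ -45501.)
P(D, M) = 2
G(A) = 1
sqrt(q + G(P(-12, -4))) = sqrt(-91001/2 + 1) = sqrt(-90999/2) = 3*I*sqrt(20222)/2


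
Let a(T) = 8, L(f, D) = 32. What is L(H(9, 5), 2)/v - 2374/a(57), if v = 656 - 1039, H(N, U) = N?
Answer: -454749/1532 ≈ -296.83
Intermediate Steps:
v = -383
L(H(9, 5), 2)/v - 2374/a(57) = 32/(-383) - 2374/8 = 32*(-1/383) - 2374*⅛ = -32/383 - 1187/4 = -454749/1532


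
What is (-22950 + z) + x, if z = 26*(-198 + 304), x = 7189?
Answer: -13005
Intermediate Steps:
z = 2756 (z = 26*106 = 2756)
(-22950 + z) + x = (-22950 + 2756) + 7189 = -20194 + 7189 = -13005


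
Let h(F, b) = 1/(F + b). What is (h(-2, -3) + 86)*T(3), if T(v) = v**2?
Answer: 3861/5 ≈ 772.20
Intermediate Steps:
(h(-2, -3) + 86)*T(3) = (1/(-2 - 3) + 86)*3**2 = (1/(-5) + 86)*9 = (-1/5 + 86)*9 = (429/5)*9 = 3861/5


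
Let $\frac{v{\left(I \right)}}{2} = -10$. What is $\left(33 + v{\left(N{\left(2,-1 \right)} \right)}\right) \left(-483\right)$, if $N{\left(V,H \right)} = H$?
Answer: $-6279$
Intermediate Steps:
$v{\left(I \right)} = -20$ ($v{\left(I \right)} = 2 \left(-10\right) = -20$)
$\left(33 + v{\left(N{\left(2,-1 \right)} \right)}\right) \left(-483\right) = \left(33 - 20\right) \left(-483\right) = 13 \left(-483\right) = -6279$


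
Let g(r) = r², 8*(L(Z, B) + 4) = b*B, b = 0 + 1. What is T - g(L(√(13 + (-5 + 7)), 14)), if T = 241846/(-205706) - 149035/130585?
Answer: -7735739553/1048277776 ≈ -7.3795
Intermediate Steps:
b = 1
L(Z, B) = -4 + B/8 (L(Z, B) = -4 + (1*B)/8 = -4 + B/8)
T = -151802082/65517361 (T = 241846*(-1/205706) - 149035*1/130585 = -120923/102853 - 727/637 = -151802082/65517361 ≈ -2.3170)
T - g(L(√(13 + (-5 + 7)), 14)) = -151802082/65517361 - (-4 + (⅛)*14)² = -151802082/65517361 - (-4 + 7/4)² = -151802082/65517361 - (-9/4)² = -151802082/65517361 - 1*81/16 = -151802082/65517361 - 81/16 = -7735739553/1048277776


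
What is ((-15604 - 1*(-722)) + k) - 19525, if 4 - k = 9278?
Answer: -43681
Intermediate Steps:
k = -9274 (k = 4 - 1*9278 = 4 - 9278 = -9274)
((-15604 - 1*(-722)) + k) - 19525 = ((-15604 - 1*(-722)) - 9274) - 19525 = ((-15604 + 722) - 9274) - 19525 = (-14882 - 9274) - 19525 = -24156 - 19525 = -43681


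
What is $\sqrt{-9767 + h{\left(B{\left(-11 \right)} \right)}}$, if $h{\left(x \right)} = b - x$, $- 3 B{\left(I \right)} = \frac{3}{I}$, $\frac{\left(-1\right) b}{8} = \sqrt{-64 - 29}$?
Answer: $\frac{\sqrt{-1181818 - 968 i \sqrt{93}}}{11} \approx 0.39032 - 98.829 i$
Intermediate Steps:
$b = - 8 i \sqrt{93}$ ($b = - 8 \sqrt{-64 - 29} = - 8 \sqrt{-93} = - 8 i \sqrt{93} \approx - 77.149 i$)
$B{\left(I \right)} = - \frac{1}{I}$ ($B{\left(I \right)} = - \frac{3 \frac{1}{I}}{3} = - \frac{1}{I}$)
$h{\left(x \right)} = - x - 8 i \sqrt{93}$ ($h{\left(x \right)} = - 8 i \sqrt{93} - x = - x - 8 i \sqrt{93}$)
$\sqrt{-9767 + h{\left(B{\left(-11 \right)} \right)}} = \sqrt{-9767 - \left(\frac{1}{11} + 8 i \sqrt{93}\right)} = \sqrt{- \frac{107438}{11} - 8 i \sqrt{93}}$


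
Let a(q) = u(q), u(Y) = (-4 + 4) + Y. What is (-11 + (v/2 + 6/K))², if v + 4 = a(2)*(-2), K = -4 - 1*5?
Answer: 2209/9 ≈ 245.44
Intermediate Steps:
u(Y) = Y (u(Y) = 0 + Y = Y)
a(q) = q
K = -9 (K = -4 - 5 = -9)
v = -8 (v = -4 + 2*(-2) = -4 - 4 = -8)
(-11 + (v/2 + 6/K))² = (-11 + (-8/2 + 6/(-9)))² = (-11 + (-8*½ + 6*(-⅑)))² = (-11 + (-4 - ⅔))² = (-11 - 14/3)² = (-47/3)² = 2209/9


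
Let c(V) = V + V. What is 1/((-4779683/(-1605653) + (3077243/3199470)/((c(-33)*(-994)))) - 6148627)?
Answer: -48146200195844520/296032883150005455562223 ≈ -1.6264e-7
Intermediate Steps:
c(V) = 2*V
1/((-4779683/(-1605653) + (3077243/3199470)/((c(-33)*(-994)))) - 6148627) = 1/((-4779683/(-1605653) + (3077243/3199470)/(((2*(-33))*(-994)))) - 6148627) = 1/((-4779683*(-1/1605653) + (3077243*(1/3199470))/((-66*(-994)))) - 6148627) = 1/((4779683/1605653 + (3077243/3199470)/65604) - 6148627) = 1/((4779683/1605653 + (3077243/3199470)*(1/65604)) - 6148627) = 1/((4779683/1605653 + 3077243/209898029880) - 6148627) = 1/(143321569447911817/48146200195844520 - 6148627) = 1/(-296032883150005455562223/48146200195844520) = -48146200195844520/296032883150005455562223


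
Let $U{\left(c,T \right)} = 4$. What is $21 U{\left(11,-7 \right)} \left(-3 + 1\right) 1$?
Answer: $-168$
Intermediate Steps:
$21 U{\left(11,-7 \right)} \left(-3 + 1\right) 1 = 21 \cdot 4 \left(-3 + 1\right) 1 = 84 \left(\left(-2\right) 1\right) = 84 \left(-2\right) = -168$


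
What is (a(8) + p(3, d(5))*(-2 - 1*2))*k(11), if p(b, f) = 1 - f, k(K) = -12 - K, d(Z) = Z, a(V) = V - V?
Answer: -368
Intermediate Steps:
a(V) = 0
(a(8) + p(3, d(5))*(-2 - 1*2))*k(11) = (0 + (1 - 1*5)*(-2 - 1*2))*(-12 - 1*11) = (0 + (1 - 5)*(-2 - 2))*(-12 - 11) = (0 - 4*(-4))*(-23) = (0 + 16)*(-23) = 16*(-23) = -368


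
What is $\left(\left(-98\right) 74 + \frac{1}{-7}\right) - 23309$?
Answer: $- \frac{213928}{7} \approx -30561.0$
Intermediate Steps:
$\left(\left(-98\right) 74 + \frac{1}{-7}\right) - 23309 = \left(-7252 - \frac{1}{7}\right) - 23309 = - \frac{50765}{7} - 23309 = - \frac{213928}{7}$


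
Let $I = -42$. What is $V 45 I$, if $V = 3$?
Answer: $-5670$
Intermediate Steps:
$V 45 I = 3 \cdot 45 \left(-42\right) = 135 \left(-42\right) = -5670$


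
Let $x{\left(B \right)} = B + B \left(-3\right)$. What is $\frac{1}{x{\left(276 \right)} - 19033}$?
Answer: $- \frac{1}{19585} \approx -5.1059 \cdot 10^{-5}$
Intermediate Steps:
$x{\left(B \right)} = - 2 B$ ($x{\left(B \right)} = B - 3 B = - 2 B$)
$\frac{1}{x{\left(276 \right)} - 19033} = \frac{1}{\left(-2\right) 276 - 19033} = \frac{1}{-552 - 19033} = \frac{1}{-19585} = - \frac{1}{19585}$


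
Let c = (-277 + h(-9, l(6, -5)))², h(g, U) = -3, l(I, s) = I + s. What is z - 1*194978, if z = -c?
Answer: -273378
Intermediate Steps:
c = 78400 (c = (-277 - 3)² = (-280)² = 78400)
z = -78400 (z = -1*78400 = -78400)
z - 1*194978 = -78400 - 1*194978 = -78400 - 194978 = -273378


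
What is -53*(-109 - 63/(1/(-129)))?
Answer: -424954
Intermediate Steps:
-53*(-109 - 63/(1/(-129))) = -53*(-109 - 63/(-1/129)) = -53*(-109 - 63*(-129)) = -53*(-109 + 8127) = -53*8018 = -424954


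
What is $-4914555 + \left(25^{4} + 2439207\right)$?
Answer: $-2084723$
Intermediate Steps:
$-4914555 + \left(25^{4} + 2439207\right) = -4914555 + \left(390625 + 2439207\right) = -4914555 + 2829832 = -2084723$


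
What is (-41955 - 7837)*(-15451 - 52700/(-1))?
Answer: -1854702208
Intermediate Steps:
(-41955 - 7837)*(-15451 - 52700/(-1)) = -49792*(-15451 - 52700*(-1)) = -49792*(-15451 - 10540*(-5)) = -49792*(-15451 + 52700) = -49792*37249 = -1854702208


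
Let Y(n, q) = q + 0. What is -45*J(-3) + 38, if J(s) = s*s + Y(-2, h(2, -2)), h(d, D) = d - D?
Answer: -547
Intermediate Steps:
Y(n, q) = q
J(s) = 4 + s**2 (J(s) = s*s + (2 - 1*(-2)) = s**2 + (2 + 2) = s**2 + 4 = 4 + s**2)
-45*J(-3) + 38 = -45*(4 + (-3)**2) + 38 = -45*(4 + 9) + 38 = -45*13 + 38 = -585 + 38 = -547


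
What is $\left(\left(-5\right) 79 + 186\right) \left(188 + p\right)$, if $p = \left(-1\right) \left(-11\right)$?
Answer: $-41591$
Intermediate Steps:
$p = 11$
$\left(\left(-5\right) 79 + 186\right) \left(188 + p\right) = \left(\left(-5\right) 79 + 186\right) \left(188 + 11\right) = \left(-395 + 186\right) 199 = \left(-209\right) 199 = -41591$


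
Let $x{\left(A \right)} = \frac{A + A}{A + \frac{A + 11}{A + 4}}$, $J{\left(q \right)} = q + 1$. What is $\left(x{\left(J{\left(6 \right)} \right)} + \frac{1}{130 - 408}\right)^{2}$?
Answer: $\frac{1824742089}{697488100} \approx 2.6162$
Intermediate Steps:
$J{\left(q \right)} = 1 + q$
$x{\left(A \right)} = \frac{2 A}{A + \frac{11 + A}{4 + A}}$
$\left(x{\left(J{\left(6 \right)} \right)} + \frac{1}{130 - 408}\right)^{2} = \left(\frac{2 \left(1 + 6\right) \left(4 + \left(1 + 6\right)\right)}{11 + \left(1 + 6\right)^{2} + 5 \left(1 + 6\right)} + \frac{1}{130 - 408}\right)^{2} = \left(2 \cdot 7 \frac{1}{11 + 7^{2} + 5 \cdot 7} \left(4 + 7\right) + \frac{1}{-278}\right)^{2} = \left(2 \cdot 7 \frac{1}{11 + 49 + 35} \cdot 11 - \frac{1}{278}\right)^{2} = \left(2 \cdot 7 \cdot \frac{1}{95} \cdot 11 - \frac{1}{278}\right)^{2} = \left(\frac{154}{95} - \frac{1}{278}\right)^{2} = \left(\frac{42717}{26410}\right)^{2} = \frac{1824742089}{697488100}$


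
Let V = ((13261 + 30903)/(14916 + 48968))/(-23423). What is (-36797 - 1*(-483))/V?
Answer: 13584658250162/11041 ≈ 1.2304e+9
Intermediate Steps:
V = -11041/374088733 (V = (44164/63884)*(-1/23423) = (44164*(1/63884))*(-1/23423) = (11041/15971)*(-1/23423) = -11041/374088733 ≈ -2.9514e-5)
(-36797 - 1*(-483))/V = (-36797 - 1*(-483))/(-11041/374088733) = (-36797 + 483)*(-374088733/11041) = -36314*(-374088733/11041) = 13584658250162/11041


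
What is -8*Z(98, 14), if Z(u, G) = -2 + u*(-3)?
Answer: 2368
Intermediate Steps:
Z(u, G) = -2 - 3*u
-8*Z(98, 14) = -8*(-2 - 3*98) = -8*(-2 - 294) = -8*(-296) = 2368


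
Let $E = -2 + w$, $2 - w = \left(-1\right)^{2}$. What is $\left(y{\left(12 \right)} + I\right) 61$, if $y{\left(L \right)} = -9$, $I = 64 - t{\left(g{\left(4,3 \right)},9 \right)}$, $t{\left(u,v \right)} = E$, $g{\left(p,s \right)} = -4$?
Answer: $3416$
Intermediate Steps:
$w = 1$ ($w = 2 - \left(-1\right)^{2} = 2 - 1 = 1$)
$E = -1$ ($E = -2 + 1 = -1$)
$t{\left(u,v \right)} = -1$
$I = 65$ ($I = 64 - -1 = 64 + 1 = 65$)
$\left(y{\left(12 \right)} + I\right) 61 = \left(-9 + 65\right) 61 = 56 \cdot 61 = 3416$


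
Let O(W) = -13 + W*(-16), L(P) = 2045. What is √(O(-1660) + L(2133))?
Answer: 4*√1787 ≈ 169.09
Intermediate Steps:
O(W) = -13 - 16*W
√(O(-1660) + L(2133)) = √((-13 - 16*(-1660)) + 2045) = √((-13 + 26560) + 2045) = √(26547 + 2045) = √28592 = 4*√1787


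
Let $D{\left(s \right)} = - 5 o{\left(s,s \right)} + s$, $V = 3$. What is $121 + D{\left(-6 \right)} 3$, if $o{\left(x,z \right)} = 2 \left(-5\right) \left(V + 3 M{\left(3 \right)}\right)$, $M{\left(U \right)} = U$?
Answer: $1903$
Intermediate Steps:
$o{\left(x,z \right)} = -120$ ($o{\left(x,z \right)} = 2 \left(-5\right) \left(3 + 3 \cdot 3\right) = - 10 \left(3 + 9\right) = \left(-10\right) 12 = -120$)
$D{\left(s \right)} = 600 + s$ ($D{\left(s \right)} = \left(-5\right) \left(-120\right) + s = 600 + s$)
$121 + D{\left(-6 \right)} 3 = 121 + \left(600 - 6\right) 3 = 121 + 594 \cdot 3 = 121 + 1782 = 1903$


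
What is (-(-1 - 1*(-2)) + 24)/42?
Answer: 23/42 ≈ 0.54762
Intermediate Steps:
(-(-1 - 1*(-2)) + 24)/42 = (-(-1 + 2) + 24)/42 = (-1*1 + 24)/42 = (-1 + 24)/42 = (1/42)*23 = 23/42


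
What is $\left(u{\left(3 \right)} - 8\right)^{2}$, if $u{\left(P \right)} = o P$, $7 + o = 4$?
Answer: $289$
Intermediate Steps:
$o = -3$ ($o = -7 + 4 = -3$)
$u{\left(P \right)} = - 3 P$
$\left(u{\left(3 \right)} - 8\right)^{2} = \left(\left(-3\right) 3 - 8\right)^{2} = \left(-9 - 8\right)^{2} = \left(-17\right)^{2} = 289$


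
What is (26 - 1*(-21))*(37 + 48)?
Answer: 3995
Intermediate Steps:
(26 - 1*(-21))*(37 + 48) = (26 + 21)*85 = 47*85 = 3995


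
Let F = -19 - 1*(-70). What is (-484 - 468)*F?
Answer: -48552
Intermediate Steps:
F = 51 (F = -19 + 70 = 51)
(-484 - 468)*F = (-484 - 468)*51 = -952*51 = -48552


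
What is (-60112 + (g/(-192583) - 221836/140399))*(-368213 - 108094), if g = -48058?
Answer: 24973420087019470950/872208407 ≈ 2.8632e+10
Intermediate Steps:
(-60112 + (g/(-192583) - 221836/140399))*(-368213 - 108094) = (-60112 + (-48058/(-192583) - 221836/140399))*(-368213 - 108094) = (-60112 + (-48058*(-1/192583) - 221836*1/140399))*(-476307) = (-60112 + (48058/192583 - 7156/4529))*(-476307) = (-60112 - 1160469266/872208407)*(-476307) = -52431352230850/872208407*(-476307) = 24973420087019470950/872208407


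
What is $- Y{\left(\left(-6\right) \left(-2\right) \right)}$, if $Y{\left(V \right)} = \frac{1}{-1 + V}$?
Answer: $- \frac{1}{11} \approx -0.090909$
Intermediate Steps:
$- Y{\left(\left(-6\right) \left(-2\right) \right)} = - \frac{1}{-1 - -12} = - \frac{1}{-1 + 12} = - \frac{1}{11}$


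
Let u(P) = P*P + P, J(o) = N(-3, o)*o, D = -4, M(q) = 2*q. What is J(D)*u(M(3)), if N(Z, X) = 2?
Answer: -336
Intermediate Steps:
J(o) = 2*o
u(P) = P + P**2 (u(P) = P**2 + P = P + P**2)
J(D)*u(M(3)) = (2*(-4))*((2*3)*(1 + 2*3)) = -48*(1 + 6) = -48*7 = -8*42 = -336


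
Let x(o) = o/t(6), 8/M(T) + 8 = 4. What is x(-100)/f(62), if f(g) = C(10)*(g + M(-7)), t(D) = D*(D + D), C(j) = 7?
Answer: -5/1512 ≈ -0.0033069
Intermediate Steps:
M(T) = -2 (M(T) = 8/(-8 + 4) = 8/(-4) = 8*(-¼) = -2)
t(D) = 2*D² (t(D) = D*(2*D) = 2*D²)
x(o) = o/72 (x(o) = o/((2*6²)) = o/((2*36)) = o/72)
f(g) = -14 + 7*g (f(g) = 7*(g - 2) = 7*(-2 + g) = -14 + 7*g)
x(-100)/f(62) = ((1/72)*(-100))/(-14 + 7*62) = -25/(18*(-14 + 434)) = -25/18/420 = -25/18*1/420 = -5/1512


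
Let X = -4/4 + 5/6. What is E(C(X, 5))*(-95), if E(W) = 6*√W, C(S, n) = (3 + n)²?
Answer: -4560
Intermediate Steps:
X = -⅙ (X = -4*¼ + 5*(⅙) = -1 + ⅚ = -⅙ ≈ -0.16667)
E(C(X, 5))*(-95) = (6*√((3 + 5)²))*(-95) = (6*√(8²))*(-95) = (6*√64)*(-95) = (6*8)*(-95) = 48*(-95) = -4560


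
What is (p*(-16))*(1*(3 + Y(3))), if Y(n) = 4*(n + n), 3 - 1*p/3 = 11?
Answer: 10368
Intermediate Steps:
p = -24 (p = 9 - 3*11 = 9 - 33 = -24)
Y(n) = 8*n (Y(n) = 4*(2*n) = 8*n)
(p*(-16))*(1*(3 + Y(3))) = (-24*(-16))*(1*(3 + 8*3)) = 384*(1*(3 + 24)) = 384*(1*27) = 384*27 = 10368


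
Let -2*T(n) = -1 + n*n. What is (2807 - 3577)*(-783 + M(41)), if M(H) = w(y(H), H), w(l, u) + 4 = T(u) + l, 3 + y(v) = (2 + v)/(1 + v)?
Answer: 3762935/3 ≈ 1.2543e+6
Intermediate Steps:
T(n) = 1/2 - n**2/2 (T(n) = -(-1 + n*n)/2 = -(-1 + n**2)/2 = 1/2 - n**2/2)
y(v) = -3 + (2 + v)/(1 + v)
w(l, u) = -7/2 + l - u**2/2 (w(l, u) = -4 + ((1/2 - u**2/2) + l) = -4 + (1/2 + l - u**2/2) = -7/2 + l - u**2/2)
M(H) = -7/2 - H**2/2 + (-1 - 2*H)/(1 + H) (M(H) = -7/2 + (-1 - 2*H)/(1 + H) - H**2/2 = -7/2 - H**2/2 + (-1 - 2*H)/(1 + H))
(2807 - 3577)*(-783 + M(41)) = (2807 - 3577)*(-783 + (-9 - 1*41**2 - 1*41**3 - 11*41)/(2*(1 + 41))) = -770*(-783 + (1/2)*(-9 - 1*1681 - 1*68921 - 451)/42) = -770*(-783 + (1/2)*(1/42)*(-9 - 1681 - 68921 - 451)) = -770*(-783 + (1/2)*(1/42)*(-71062)) = -770*(-783 - 35531/42) = -770*(-68417/42) = 3762935/3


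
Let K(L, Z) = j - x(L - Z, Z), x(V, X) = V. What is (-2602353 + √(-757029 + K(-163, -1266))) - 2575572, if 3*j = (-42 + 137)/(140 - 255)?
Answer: -5177925 + I*√3609467763/69 ≈ -5.1779e+6 + 870.71*I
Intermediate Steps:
j = -19/69 (j = ((-42 + 137)/(140 - 255))/3 = (95/(-115))/3 = (95*(-1/115))/3 = (⅓)*(-19/23) = -19/69 ≈ -0.27536)
K(L, Z) = -19/69 + Z - L (K(L, Z) = -19/69 - (L - Z) = -19/69 + (Z - L) = -19/69 + Z - L)
(-2602353 + √(-757029 + K(-163, -1266))) - 2575572 = (-2602353 + √(-757029 + (-19/69 - 1266 - 1*(-163)))) - 2575572 = (-2602353 + √(-757029 + (-19/69 - 1266 + 163))) - 2575572 = (-2602353 + √(-757029 - 76126/69)) - 2575572 = (-2602353 + √(-52311127/69)) - 2575572 = (-2602353 + I*√3609467763/69) - 2575572 = -5177925 + I*√3609467763/69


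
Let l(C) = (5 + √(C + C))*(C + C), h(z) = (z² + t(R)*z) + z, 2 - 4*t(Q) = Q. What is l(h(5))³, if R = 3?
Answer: 3003728125/16 + 403031875*√230/32 ≈ 3.7874e+8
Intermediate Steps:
t(Q) = ½ - Q/4
h(z) = z² + 3*z/4 (h(z) = (z² + (½ - ¼*3)*z) + z = (z² + (½ - ¾)*z) + z = (z² - z/4) + z = z² + 3*z/4)
l(C) = 2*C*(5 + √2*√C) (l(C) = (5 + √(2*C))*(2*C) = (5 + √2*√C)*(2*C) = 2*C*(5 + √2*√C))
l(h(5))³ = (10*((¼)*5*(3 + 4*5)) + 2*√2*((¼)*5*(3 + 4*5))^(3/2))³ = (10*((¼)*5*(3 + 20)) + 2*√2*((¼)*5*(3 + 20))^(3/2))³ = (10*((¼)*5*23) + 2*√2*((¼)*5*23)^(3/2))³ = (10*(115/4) + 2*√2*(115/4)^(3/2))³ = (575/2 + 2*√2*(115*√115/8))³ = (575/2 + 115*√230/4)³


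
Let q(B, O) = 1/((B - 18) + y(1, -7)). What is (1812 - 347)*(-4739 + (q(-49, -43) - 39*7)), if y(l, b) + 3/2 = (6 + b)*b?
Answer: -903140270/123 ≈ -7.3426e+6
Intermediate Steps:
y(l, b) = -3/2 + b*(6 + b) (y(l, b) = -3/2 + (6 + b)*b = -3/2 + b*(6 + b))
q(B, O) = 1/(-25/2 + B) (q(B, O) = 1/((B - 18) + (-3/2 + (-7)² + 6*(-7))) = 1/((-18 + B) + (-3/2 + 49 - 42)) = 1/((-18 + B) + 11/2) = 1/(-25/2 + B))
(1812 - 347)*(-4739 + (q(-49, -43) - 39*7)) = (1812 - 347)*(-4739 + (2/(-25 + 2*(-49)) - 39*7)) = 1465*(-4739 + (2/(-25 - 98) - 1*273)) = 1465*(-4739 + (2/(-123) - 273)) = 1465*(-4739 + (2*(-1/123) - 273)) = 1465*(-4739 + (-2/123 - 273)) = 1465*(-4739 - 33581/123) = 1465*(-616478/123) = -903140270/123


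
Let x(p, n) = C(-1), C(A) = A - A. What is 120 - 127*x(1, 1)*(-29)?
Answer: 120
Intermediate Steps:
C(A) = 0
x(p, n) = 0
120 - 127*x(1, 1)*(-29) = 120 - 0*(-29) = 120 - 127*0 = 120 + 0 = 120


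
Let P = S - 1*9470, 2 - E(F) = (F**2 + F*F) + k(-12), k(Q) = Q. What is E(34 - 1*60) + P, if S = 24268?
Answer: 13460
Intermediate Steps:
E(F) = 14 - 2*F**2 (E(F) = 2 - ((F**2 + F*F) - 12) = 2 - ((F**2 + F**2) - 12) = 2 - (2*F**2 - 12) = 2 - (-12 + 2*F**2) = 2 + (12 - 2*F**2) = 14 - 2*F**2)
P = 14798 (P = 24268 - 1*9470 = 24268 - 9470 = 14798)
E(34 - 1*60) + P = (14 - 2*(34 - 1*60)**2) + 14798 = (14 - 2*(34 - 60)**2) + 14798 = (14 - 2*(-26)**2) + 14798 = (14 - 2*676) + 14798 = (14 - 1352) + 14798 = -1338 + 14798 = 13460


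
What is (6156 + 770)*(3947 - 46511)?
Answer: -294798264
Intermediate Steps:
(6156 + 770)*(3947 - 46511) = 6926*(-42564) = -294798264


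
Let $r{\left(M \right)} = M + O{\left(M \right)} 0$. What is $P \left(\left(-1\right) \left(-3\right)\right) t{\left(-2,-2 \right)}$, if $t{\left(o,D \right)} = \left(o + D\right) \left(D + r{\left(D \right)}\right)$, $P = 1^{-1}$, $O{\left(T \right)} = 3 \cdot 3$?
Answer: $48$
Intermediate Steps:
$O{\left(T \right)} = 9$
$P = 1$
$r{\left(M \right)} = M$ ($r{\left(M \right)} = M + 9 \cdot 0 = M + 0 = M$)
$t{\left(o,D \right)} = 2 D \left(D + o\right)$ ($t{\left(o,D \right)} = \left(o + D\right) \left(D + D\right) = \left(D + o\right) 2 D = 2 D \left(D + o\right)$)
$P \left(\left(-1\right) \left(-3\right)\right) t{\left(-2,-2 \right)} = 1 \left(\left(-1\right) \left(-3\right)\right) 2 \left(-2\right) \left(-2 - 2\right) = 1 \cdot 3 \cdot 2 \left(-2\right) \left(-4\right) = 3 \cdot 16 = 48$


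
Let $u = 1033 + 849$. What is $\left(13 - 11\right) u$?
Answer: $3764$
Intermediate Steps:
$u = 1882$
$\left(13 - 11\right) u = \left(13 - 11\right) 1882 = 2 \cdot 1882 = 3764$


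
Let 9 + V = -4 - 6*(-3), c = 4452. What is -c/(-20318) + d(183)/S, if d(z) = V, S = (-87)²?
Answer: 16899389/76893471 ≈ 0.21978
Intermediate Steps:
S = 7569
V = 5 (V = -9 + (-4 - 6*(-3)) = -9 + (-4 + 18) = -9 + 14 = 5)
d(z) = 5
-c/(-20318) + d(183)/S = -1*4452/(-20318) + 5/7569 = -4452*(-1/20318) + 5*(1/7569) = 2226/10159 + 5/7569 = 16899389/76893471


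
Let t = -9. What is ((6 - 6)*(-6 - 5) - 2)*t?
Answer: 18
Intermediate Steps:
((6 - 6)*(-6 - 5) - 2)*t = ((6 - 6)*(-6 - 5) - 2)*(-9) = (0*(-11) - 2)*(-9) = (0 - 2)*(-9) = -2*(-9) = 18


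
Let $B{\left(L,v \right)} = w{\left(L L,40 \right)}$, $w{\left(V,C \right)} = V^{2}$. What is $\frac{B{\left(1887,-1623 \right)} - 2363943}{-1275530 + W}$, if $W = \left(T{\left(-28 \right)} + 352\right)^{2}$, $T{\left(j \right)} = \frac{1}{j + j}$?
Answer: $- \frac{39761574519262848}{3611538559} \approx -1.101 \cdot 10^{7}$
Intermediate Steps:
$T{\left(j \right)} = \frac{1}{2 j}$
$B{\left(L,v \right)} = L^{4}$ ($B{\left(L,v \right)} = \left(L L\right)^{2} = \left(L^{2}\right)^{2} = L^{4}$)
$W = \frac{388523521}{3136}$ ($W = \left(\frac{1}{2 \left(-28\right)} + 352\right)^{2} = \left(\frac{1}{2} \left(- \frac{1}{28}\right) + 352\right)^{2} = \left(- \frac{1}{56} + 352\right)^{2} = \left(\frac{19711}{56}\right)^{2} = \frac{388523521}{3136} \approx 1.2389 \cdot 10^{5}$)
$\frac{B{\left(1887,-1623 \right)} - 2363943}{-1275530 + W} = \frac{1887^{4} - 2363943}{-1275530 + \frac{388523521}{3136}} = \frac{12679075871361 - 2363943}{- \frac{3611538559}{3136}} = 12679073507418 \left(- \frac{3136}{3611538559}\right) = - \frac{39761574519262848}{3611538559}$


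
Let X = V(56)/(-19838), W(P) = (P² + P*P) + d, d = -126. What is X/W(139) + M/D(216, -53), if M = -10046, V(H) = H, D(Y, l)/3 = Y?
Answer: -68535284063/4420750932 ≈ -15.503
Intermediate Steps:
D(Y, l) = 3*Y
W(P) = -126 + 2*P² (W(P) = (P² + P*P) - 126 = (P² + P²) - 126 = 2*P² - 126 = -126 + 2*P²)
X = -4/1417 (X = 56/(-19838) = 56*(-1/19838) = -4/1417 ≈ -0.0028229)
X/W(139) + M/D(216, -53) = -4/(1417*(-126 + 2*139²)) - 10046/(3*216) = -4/(1417*(-126 + 2*19321)) - 10046/648 = -4/(1417*(-126 + 38642)) - 10046*1/648 = -4/1417/38516 - 5023/324 = -4/1417*1/38516 - 5023/324 = -1/13644293 - 5023/324 = -68535284063/4420750932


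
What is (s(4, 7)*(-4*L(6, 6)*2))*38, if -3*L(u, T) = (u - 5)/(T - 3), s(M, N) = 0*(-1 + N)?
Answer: 0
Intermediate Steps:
s(M, N) = 0
L(u, T) = -(-5 + u)/(3*(-3 + T)) (L(u, T) = -(u - 5)/(3*(T - 3)) = -(-5 + u)/(3*(-3 + T)))
(s(4, 7)*(-4*L(6, 6)*2))*38 = (0*(-4*(5 - 1*6)/(3*(-3 + 6))*2))*38 = (0*(-4*(5 - 6)/(3*3)*2))*38 = (0*(-4*(-1)/(3*3)*2))*38 = (0*(-4*(-⅑)*2))*38 = (0*((4/9)*2))*38 = (0*(8/9))*38 = 0*38 = 0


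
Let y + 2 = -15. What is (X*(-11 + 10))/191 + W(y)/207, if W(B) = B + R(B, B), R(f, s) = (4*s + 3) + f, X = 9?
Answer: -2308/4393 ≈ -0.52538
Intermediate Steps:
y = -17 (y = -2 - 15 = -17)
R(f, s) = 3 + f + 4*s (R(f, s) = (3 + 4*s) + f = 3 + f + 4*s)
W(B) = 3 + 6*B (W(B) = B + (3 + B + 4*B) = B + (3 + 5*B) = 3 + 6*B)
(X*(-11 + 10))/191 + W(y)/207 = (9*(-11 + 10))/191 + (3 + 6*(-17))/207 = (9*(-1))*(1/191) + (3 - 102)*(1/207) = -9*1/191 - 99*1/207 = -9/191 - 11/23 = -2308/4393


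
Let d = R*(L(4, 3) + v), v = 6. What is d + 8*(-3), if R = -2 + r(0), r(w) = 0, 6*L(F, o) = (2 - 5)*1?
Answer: -35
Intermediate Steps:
L(F, o) = -1/2 (L(F, o) = ((2 - 5)*1)/6 = (-3*1)/6 = (1/6)*(-3) = -1/2)
R = -2 (R = -2 + 0 = -2)
d = -11 (d = -2*(-1/2 + 6) = -2*11/2 = -11)
d + 8*(-3) = -11 + 8*(-3) = -11 - 24 = -35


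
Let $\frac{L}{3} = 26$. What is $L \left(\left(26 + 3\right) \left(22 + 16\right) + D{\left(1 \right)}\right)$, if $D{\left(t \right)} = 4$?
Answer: $86268$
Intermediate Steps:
$L = 78$ ($L = 3 \cdot 26 = 78$)
$L \left(\left(26 + 3\right) \left(22 + 16\right) + D{\left(1 \right)}\right) = 78 \left(\left(26 + 3\right) \left(22 + 16\right) + 4\right) = 78 \left(29 \cdot 38 + 4\right) = 78 \left(1102 + 4\right) = 78 \cdot 1106 = 86268$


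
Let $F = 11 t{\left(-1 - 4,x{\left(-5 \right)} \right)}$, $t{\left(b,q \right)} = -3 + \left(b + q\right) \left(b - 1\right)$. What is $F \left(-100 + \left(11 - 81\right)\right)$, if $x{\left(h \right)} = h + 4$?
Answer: $-61710$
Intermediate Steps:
$x{\left(h \right)} = 4 + h$
$t{\left(b,q \right)} = -3 + \left(-1 + b\right) \left(b + q\right)$ ($t{\left(b,q \right)} = -3 + \left(b + q\right) \left(-1 + b\right) = -3 + \left(-1 + b\right) \left(b + q\right)$)
$F = 363$ ($F = 11 \left(-3 + \left(-1 - 4\right)^{2} - \left(-1 - 4\right) - \left(4 - 5\right) + \left(-1 - 4\right) \left(4 - 5\right)\right) = 11 \left(-3 + \left(-5\right)^{2} - -5 - -1 - -5\right) = 11 \left(-3 + 25 + 5 + 1 + 5\right) = 11 \cdot 33 = 363$)
$F \left(-100 + \left(11 - 81\right)\right) = 363 \left(-100 + \left(11 - 81\right)\right) = 363 \left(-100 - 70\right) = 363 \left(-170\right) = -61710$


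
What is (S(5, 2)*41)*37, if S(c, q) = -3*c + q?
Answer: -19721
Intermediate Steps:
S(c, q) = q - 3*c
(S(5, 2)*41)*37 = ((2 - 3*5)*41)*37 = ((2 - 15)*41)*37 = -13*41*37 = -533*37 = -19721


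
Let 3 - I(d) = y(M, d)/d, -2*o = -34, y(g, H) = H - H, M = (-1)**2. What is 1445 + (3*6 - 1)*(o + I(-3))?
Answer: 1785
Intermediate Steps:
M = 1
y(g, H) = 0
o = 17 (o = -1/2*(-34) = 17)
I(d) = 3 (I(d) = 3 - 0/d = 3 - 1*0 = 3 + 0 = 3)
1445 + (3*6 - 1)*(o + I(-3)) = 1445 + (3*6 - 1)*(17 + 3) = 1445 + (18 - 1)*20 = 1445 + 17*20 = 1445 + 340 = 1785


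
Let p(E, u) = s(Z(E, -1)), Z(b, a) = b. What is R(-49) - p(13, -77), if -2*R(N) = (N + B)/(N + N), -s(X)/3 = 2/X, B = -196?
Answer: -41/52 ≈ -0.78846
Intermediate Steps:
s(X) = -6/X
R(N) = -(-196 + N)/(4*N) (R(N) = -(N - 196)/(2*(N + N)) = -(-196 + N)/(2*(2*N)) = -(-196 + N)*1/(2*N)/2 = -(-196 + N)/(4*N))
p(E, u) = -6/E
R(-49) - p(13, -77) = (¼)*(196 - 1*(-49))/(-49) - (-6)/13 = (¼)*(-1/49)*(196 + 49) - (-6)/13 = (¼)*(-1/49)*245 - 1*(-6/13) = -5/4 + 6/13 = -41/52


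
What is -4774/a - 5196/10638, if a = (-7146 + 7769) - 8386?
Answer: 248792/1966257 ≈ 0.12653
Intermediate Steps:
a = -7763 (a = 623 - 8386 = -7763)
-4774/a - 5196/10638 = -4774/(-7763) - 5196/10638 = -4774*(-1/7763) - 5196*1/10638 = 682/1109 - 866/1773 = 248792/1966257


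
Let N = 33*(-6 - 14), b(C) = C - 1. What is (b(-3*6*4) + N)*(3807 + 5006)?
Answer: -6459929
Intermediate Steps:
b(C) = -1 + C
N = -660 (N = 33*(-20) = -660)
(b(-3*6*4) + N)*(3807 + 5006) = ((-1 - 3*6*4) - 660)*(3807 + 5006) = ((-1 - 18*4) - 660)*8813 = ((-1 - 72) - 660)*8813 = (-73 - 660)*8813 = -733*8813 = -6459929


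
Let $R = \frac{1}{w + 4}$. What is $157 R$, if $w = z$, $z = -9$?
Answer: $- \frac{157}{5} \approx -31.4$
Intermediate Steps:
$w = -9$
$R = - \frac{1}{5}$ ($R = \frac{1}{-9 + 4} = \frac{1}{-5} = - \frac{1}{5} \approx -0.2$)
$157 R = 157 \left(- \frac{1}{5}\right) = - \frac{157}{5}$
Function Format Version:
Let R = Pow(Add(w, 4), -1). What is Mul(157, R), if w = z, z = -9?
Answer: Rational(-157, 5) ≈ -31.400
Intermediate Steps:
w = -9
R = Rational(-1, 5) (R = Pow(Add(-9, 4), -1) = Pow(-5, -1) = Rational(-1, 5) ≈ -0.20000)
Mul(157, R) = Mul(157, Rational(-1, 5)) = Rational(-157, 5)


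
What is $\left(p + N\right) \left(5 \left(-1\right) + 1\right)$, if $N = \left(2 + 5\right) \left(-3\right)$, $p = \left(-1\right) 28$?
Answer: $196$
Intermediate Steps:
$p = -28$
$N = -21$ ($N = 7 \left(-3\right) = -21$)
$\left(p + N\right) \left(5 \left(-1\right) + 1\right) = \left(-28 - 21\right) \left(5 \left(-1\right) + 1\right) = - 49 \left(-5 + 1\right) = \left(-49\right) \left(-4\right) = 196$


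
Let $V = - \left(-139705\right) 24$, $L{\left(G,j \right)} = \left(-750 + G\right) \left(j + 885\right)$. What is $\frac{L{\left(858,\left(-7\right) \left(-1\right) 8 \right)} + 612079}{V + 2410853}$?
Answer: $\frac{713707}{5763773} \approx 0.12383$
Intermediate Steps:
$L{\left(G,j \right)} = \left(-750 + G\right) \left(885 + j\right)$
$V = 3352920$ ($V = \left(-1\right) \left(-3352920\right) = 3352920$)
$\frac{L{\left(858,\left(-7\right) \left(-1\right) 8 \right)} + 612079}{V + 2410853} = \frac{\left(-663750 - 750 \left(-7\right) \left(-1\right) 8 + 885 \cdot 858 + 858 \left(-7\right) \left(-1\right) 8\right) + 612079}{3352920 + 2410853} = \frac{\left(-663750 - 750 \cdot 7 \cdot 8 + 759330 + 858 \cdot 7 \cdot 8\right) + 612079}{5763773} = \left(\left(-663750 - 42000 + 759330 + 858 \cdot 56\right) + 612079\right) \frac{1}{5763773} = \left(\left(-663750 - 42000 + 759330 + 48048\right) + 612079\right) \frac{1}{5763773} = \left(101628 + 612079\right) \frac{1}{5763773} = 713707 \cdot \frac{1}{5763773} = \frac{713707}{5763773}$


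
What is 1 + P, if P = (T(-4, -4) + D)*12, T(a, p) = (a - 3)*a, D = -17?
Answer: 133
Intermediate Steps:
T(a, p) = a*(-3 + a) (T(a, p) = (-3 + a)*a = a*(-3 + a))
P = 132 (P = (-4*(-3 - 4) - 17)*12 = (-4*(-7) - 17)*12 = (28 - 17)*12 = 11*12 = 132)
1 + P = 1 + 132 = 133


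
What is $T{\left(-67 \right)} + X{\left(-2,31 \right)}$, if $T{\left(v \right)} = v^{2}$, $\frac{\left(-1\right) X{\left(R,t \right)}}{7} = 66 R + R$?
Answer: $5427$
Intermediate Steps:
$X{\left(R,t \right)} = - 469 R$ ($X{\left(R,t \right)} = - 7 \left(66 R + R\right) = - 7 \cdot 67 R = - 469 R$)
$T{\left(-67 \right)} + X{\left(-2,31 \right)} = \left(-67\right)^{2} - -938 = 4489 + 938 = 5427$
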